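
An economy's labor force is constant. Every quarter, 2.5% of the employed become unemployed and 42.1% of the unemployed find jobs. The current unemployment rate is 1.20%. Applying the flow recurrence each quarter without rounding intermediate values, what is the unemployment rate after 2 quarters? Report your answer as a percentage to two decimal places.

With a fixed labor force, u_{t+1} = u_t + s·(1−u_t) − f·u_t = u_t·(1−s−f) + s.
Here 1−s−f = 0.554 and s = 0.025.
u_1 = 0.012000 × 0.554 + 0.025 = 0.031648.
u_2 = 0.031648 × 0.554 + 0.025 = 0.042533.

Unemployment rate after two quarters ≈ 4.25%.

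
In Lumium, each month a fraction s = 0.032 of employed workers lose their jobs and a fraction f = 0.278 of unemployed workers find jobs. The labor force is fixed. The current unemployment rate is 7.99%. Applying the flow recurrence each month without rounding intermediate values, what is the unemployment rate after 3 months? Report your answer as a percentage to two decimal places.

Unemployment rate after three months ≈ 9.56%.

With a fixed labor force, u_{t+1} = u_t + s·(1−u_t) − f·u_t = u_t·(1−s−f) + s.
Here 1−s−f = 0.690 and s = 0.032.
u_1 = 0.079900 × 0.690 + 0.032 = 0.087131.
u_2 = 0.087131 × 0.690 + 0.032 = 0.092120.
u_3 = 0.092120 × 0.690 + 0.032 = 0.095563.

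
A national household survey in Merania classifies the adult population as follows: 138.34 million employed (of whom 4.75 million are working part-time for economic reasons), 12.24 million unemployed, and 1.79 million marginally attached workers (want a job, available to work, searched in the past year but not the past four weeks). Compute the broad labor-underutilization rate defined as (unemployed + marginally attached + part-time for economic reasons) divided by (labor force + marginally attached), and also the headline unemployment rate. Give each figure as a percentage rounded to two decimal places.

Labor force = 138.34 + 12.24 = 150.58 million.
Numerator = 12.24 + 1.79 + 4.75 = 18.78 million.
Denominator = 150.58 + 1.79 = 152.37 million.
Broad rate = 18.78 / 152.37 = 12.33%.
Headline unemployment rate = 12.24 / 150.58 = 8.13%.

Broad underutilization rate ≈ 12.33%; headline unemployment rate ≈ 8.13%.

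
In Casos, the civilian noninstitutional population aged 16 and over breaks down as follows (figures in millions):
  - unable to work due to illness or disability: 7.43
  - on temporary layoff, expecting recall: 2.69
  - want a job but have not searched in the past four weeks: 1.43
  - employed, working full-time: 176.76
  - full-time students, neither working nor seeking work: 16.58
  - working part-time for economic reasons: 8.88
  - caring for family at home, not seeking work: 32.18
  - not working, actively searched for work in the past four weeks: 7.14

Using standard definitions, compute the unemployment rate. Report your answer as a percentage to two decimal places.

Employed = 176.76 + 8.88 = 185.64 million (anyone who worked, including part-time for economic reasons, counts as employed).
Unemployed = 2.69 + 7.14 = 9.83 million (jobless and actively searching, or on temporary layoff).
Labor force = 185.64 + 9.83 = 195.47 million.
Unemployment rate = 9.83 / 195.47 = 5.03%.

Unemployment rate ≈ 5.03%.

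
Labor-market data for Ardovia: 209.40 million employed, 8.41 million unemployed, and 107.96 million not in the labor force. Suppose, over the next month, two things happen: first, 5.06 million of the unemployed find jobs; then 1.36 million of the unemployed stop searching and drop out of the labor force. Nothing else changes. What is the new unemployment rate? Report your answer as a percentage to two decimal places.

Initially, labor force = 209.40 + 8.41 = 217.81 million, so u = 8.41/217.81 = 3.86%.
After the first change, unemployed falls and employed rises by 5.06; labor force unchanged → E = 214.46, U = 3.35, labor force = 217.81 million.
After the second change, unemployed and labor force both fall by 1.36 → E = 214.46, U = 1.99, labor force = 216.45 million.
New unemployment rate = 1.99 / 216.45 = 0.92%.

New unemployment rate ≈ 0.92%.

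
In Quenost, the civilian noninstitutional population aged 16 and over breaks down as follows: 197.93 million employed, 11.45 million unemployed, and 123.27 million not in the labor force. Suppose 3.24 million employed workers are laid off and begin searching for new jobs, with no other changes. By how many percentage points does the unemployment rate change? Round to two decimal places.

The unemployment rate changes by +1.55 percentage points.

Initially, labor force = 197.93 + 11.45 = 209.38 million, so u = 11.45/209.38 = 5.47%.
After the change, employed falls and unemployed rises by 3.24; labor force unchanged → E = 194.69, U = 14.69, labor force = 209.38 million.
New unemployment rate = 14.69 / 209.38 = 7.02%.
Change = 7.02% − 5.47% = +1.55 percentage points.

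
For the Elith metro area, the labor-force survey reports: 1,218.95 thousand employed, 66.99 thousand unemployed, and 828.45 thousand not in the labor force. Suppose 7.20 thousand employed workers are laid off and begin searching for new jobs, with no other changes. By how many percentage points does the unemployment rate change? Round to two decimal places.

The unemployment rate changes by +0.56 percentage points.

Initially, labor force = 1,218.95 + 66.99 = 1,285.94 thousand, so u = 66.99/1,285.94 = 5.21%.
After the change, employed falls and unemployed rises by 7.20; labor force unchanged → E = 1,211.75, U = 74.19, labor force = 1,285.94 thousand.
New unemployment rate = 74.19 / 1,285.94 = 5.77%.
Change = 5.77% − 5.21% = +0.56 percentage points.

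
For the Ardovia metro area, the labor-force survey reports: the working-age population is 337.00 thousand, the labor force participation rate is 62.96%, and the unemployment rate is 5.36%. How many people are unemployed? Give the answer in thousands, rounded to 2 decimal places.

About 11.37 thousand are unemployed.

Labor force = 0.6296 × 337.00 = 212.18 thousand.
Unemployed = 0.0536 × 212.18 ≈ 11.37 thousand.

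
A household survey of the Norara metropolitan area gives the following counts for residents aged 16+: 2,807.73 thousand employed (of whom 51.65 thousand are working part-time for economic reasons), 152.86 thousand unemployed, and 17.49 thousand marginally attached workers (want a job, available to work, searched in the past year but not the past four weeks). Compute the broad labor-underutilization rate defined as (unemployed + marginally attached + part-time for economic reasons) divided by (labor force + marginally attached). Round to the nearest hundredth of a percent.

Broad underutilization rate ≈ 7.45%.

Labor force = 2,807.73 + 152.86 = 2,960.59 thousand.
Numerator = 152.86 + 17.49 + 51.65 = 222.00 thousand.
Denominator = 2,960.59 + 17.49 = 2,978.08 thousand.
Broad rate = 222.00 / 2,978.08 = 7.45%.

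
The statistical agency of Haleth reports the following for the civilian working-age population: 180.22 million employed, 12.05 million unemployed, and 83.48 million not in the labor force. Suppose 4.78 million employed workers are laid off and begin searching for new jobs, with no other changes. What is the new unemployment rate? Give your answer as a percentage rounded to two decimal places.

New unemployment rate ≈ 8.75%.

Initially, labor force = 180.22 + 12.05 = 192.27 million, so u = 12.05/192.27 = 6.27%.
After the change, employed falls and unemployed rises by 4.78; labor force unchanged → E = 175.44, U = 16.83, labor force = 192.27 million.
New unemployment rate = 16.83 / 192.27 = 8.75%.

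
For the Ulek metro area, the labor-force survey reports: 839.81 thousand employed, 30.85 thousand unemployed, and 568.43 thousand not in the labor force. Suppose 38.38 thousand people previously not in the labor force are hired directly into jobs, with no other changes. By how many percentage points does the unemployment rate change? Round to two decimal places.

Initially, labor force = 839.81 + 30.85 = 870.66 thousand, so u = 30.85/870.66 = 3.54%.
After the change, employed and labor force both rise by 38.38; unemployed unchanged → E = 878.19, U = 30.85, labor force = 909.04 thousand.
New unemployment rate = 30.85 / 909.04 = 3.39%.
Change = 3.39% − 3.54% = −0.15 percentage points.

The unemployment rate changes by −0.15 percentage points.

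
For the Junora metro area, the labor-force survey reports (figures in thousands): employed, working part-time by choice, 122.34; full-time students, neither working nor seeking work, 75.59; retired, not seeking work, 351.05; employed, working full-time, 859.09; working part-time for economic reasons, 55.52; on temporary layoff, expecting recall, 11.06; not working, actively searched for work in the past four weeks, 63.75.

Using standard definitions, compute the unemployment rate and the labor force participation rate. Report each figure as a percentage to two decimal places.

Unemployment rate ≈ 6.73%; labor force participation rate ≈ 72.27%.

Employed = 122.34 + 859.09 + 55.52 = 1,036.95 thousand (anyone who worked, including part-time for economic reasons, counts as employed).
Unemployed = 11.06 + 63.75 = 74.81 thousand (jobless and actively searching, or on temporary layoff).
Labor force = 1,036.95 + 74.81 = 1,111.76 thousand.
Not in labor force = 75.59 + 351.05 = 426.64 thousand (those not working and not actively searching are outside the labor force).
Civilian working-age population = 1,111.76 + 426.64 = 1,538.40 thousand.
Unemployment rate = 74.81 / 1,111.76 = 6.73%.
Labor force participation rate = 1,111.76 / 1,538.40 = 72.27%.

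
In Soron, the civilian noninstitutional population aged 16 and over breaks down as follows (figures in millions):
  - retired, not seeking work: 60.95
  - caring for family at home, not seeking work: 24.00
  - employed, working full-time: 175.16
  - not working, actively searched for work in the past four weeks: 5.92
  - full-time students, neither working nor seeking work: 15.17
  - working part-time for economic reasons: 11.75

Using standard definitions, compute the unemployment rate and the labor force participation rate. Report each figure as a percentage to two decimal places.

Unemployment rate ≈ 3.07%; labor force participation rate ≈ 65.82%.

Employed = 175.16 + 11.75 = 186.91 million (anyone who worked, including part-time for economic reasons, counts as employed).
Unemployed = 5.92 million.
Labor force = 186.91 + 5.92 = 192.83 million.
Not in labor force = 60.95 + 24.00 + 15.17 = 100.12 million (those not working and not actively searching are outside the labor force).
Civilian working-age population = 192.83 + 100.12 = 292.95 million.
Unemployment rate = 5.92 / 192.83 = 3.07%.
Labor force participation rate = 192.83 / 292.95 = 65.82%.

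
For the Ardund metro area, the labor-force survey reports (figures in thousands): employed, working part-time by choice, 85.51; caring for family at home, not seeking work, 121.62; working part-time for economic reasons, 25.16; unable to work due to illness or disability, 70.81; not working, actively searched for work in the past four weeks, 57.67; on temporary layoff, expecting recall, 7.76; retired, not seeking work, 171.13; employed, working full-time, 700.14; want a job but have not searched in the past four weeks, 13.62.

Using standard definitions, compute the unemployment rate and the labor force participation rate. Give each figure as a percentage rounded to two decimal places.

Employed = 85.51 + 25.16 + 700.14 = 810.81 thousand (anyone who worked, including part-time for economic reasons, counts as employed).
Unemployed = 57.67 + 7.76 = 65.43 thousand (jobless and actively searching, or on temporary layoff).
Labor force = 810.81 + 65.43 = 876.24 thousand.
Not in labor force = 121.62 + 70.81 + 171.13 + 13.62 = 377.18 thousand (those not working and not actively searching are outside the labor force — including those who want a job but have given up searching).
Civilian working-age population = 876.24 + 377.18 = 1,253.42 thousand.
Unemployment rate = 65.43 / 876.24 = 7.47%.
Labor force participation rate = 876.24 / 1,253.42 = 69.91%.

Unemployment rate ≈ 7.47%; labor force participation rate ≈ 69.91%.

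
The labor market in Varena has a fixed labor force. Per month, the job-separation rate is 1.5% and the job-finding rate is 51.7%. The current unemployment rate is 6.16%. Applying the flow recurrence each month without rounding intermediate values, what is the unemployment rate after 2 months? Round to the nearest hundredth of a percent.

Unemployment rate after two months ≈ 3.55%.

With a fixed labor force, u_{t+1} = u_t + s·(1−u_t) − f·u_t = u_t·(1−s−f) + s.
Here 1−s−f = 0.468 and s = 0.015.
u_1 = 0.061600 × 0.468 + 0.015 = 0.043829.
u_2 = 0.043829 × 0.468 + 0.015 = 0.035512.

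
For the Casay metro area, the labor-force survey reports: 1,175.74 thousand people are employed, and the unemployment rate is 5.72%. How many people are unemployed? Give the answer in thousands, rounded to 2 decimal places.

About 71.33 thousand are unemployed.

Let U be the number unemployed. The labor force is E + U, and U/(E+U) = 0.0572.
So U = 0.0572 × 1,175.74 / (1 − 0.0572) = 67.2523 / 0.9428 ≈ 71.33 thousand.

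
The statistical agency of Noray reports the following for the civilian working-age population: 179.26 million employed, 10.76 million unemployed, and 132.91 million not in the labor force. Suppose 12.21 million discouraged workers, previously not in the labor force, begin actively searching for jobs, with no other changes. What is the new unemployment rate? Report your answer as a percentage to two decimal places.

Initially, labor force = 179.26 + 10.76 = 190.02 million, so u = 10.76/190.02 = 5.66%.
After the change, unemployed and labor force both rise by 12.21 → E = 179.26, U = 22.97, labor force = 202.23 million.
New unemployment rate = 22.97 / 202.23 = 11.36%.

New unemployment rate ≈ 11.36%.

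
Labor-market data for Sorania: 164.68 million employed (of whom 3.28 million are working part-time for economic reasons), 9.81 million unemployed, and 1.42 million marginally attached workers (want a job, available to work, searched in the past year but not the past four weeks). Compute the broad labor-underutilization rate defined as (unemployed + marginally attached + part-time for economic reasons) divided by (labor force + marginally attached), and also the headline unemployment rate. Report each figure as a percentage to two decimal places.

Labor force = 164.68 + 9.81 = 174.49 million.
Numerator = 9.81 + 1.42 + 3.28 = 14.51 million.
Denominator = 174.49 + 1.42 = 175.91 million.
Broad rate = 14.51 / 175.91 = 8.25%.
Headline unemployment rate = 9.81 / 174.49 = 5.62%.

Broad underutilization rate ≈ 8.25%; headline unemployment rate ≈ 5.62%.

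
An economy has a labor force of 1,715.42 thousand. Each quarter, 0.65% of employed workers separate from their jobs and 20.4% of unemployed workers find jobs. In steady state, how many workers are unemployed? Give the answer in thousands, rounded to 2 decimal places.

About 52.97 thousand are unemployed in steady state.

Steady-state unemployment rate u* = s/(s+f) = 0.65/(0.65+20.4) = 0.030879.
Unemployed = u* × labor force = 0.030879 × 1,715.42 ≈ 52.97 thousand.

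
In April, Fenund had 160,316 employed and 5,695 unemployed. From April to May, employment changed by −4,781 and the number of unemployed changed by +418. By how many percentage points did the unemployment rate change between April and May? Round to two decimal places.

April: labor force = 160,316 + 5,695 = 166,011; u = 5,695/166,011 = 3.43%.
May: labor force = 155,535 + 6,113 = 161,648; u = 6,113/161,648 = 3.78%.
Change = 3.78% − 3.43% = +0.35 pp.

The unemployment rate changed by +0.35 percentage points.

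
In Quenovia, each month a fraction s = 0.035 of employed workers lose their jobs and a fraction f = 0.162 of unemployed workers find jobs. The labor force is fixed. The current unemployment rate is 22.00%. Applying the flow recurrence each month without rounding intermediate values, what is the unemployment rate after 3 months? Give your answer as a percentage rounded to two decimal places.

With a fixed labor force, u_{t+1} = u_t + s·(1−u_t) − f·u_t = u_t·(1−s−f) + s.
Here 1−s−f = 0.803 and s = 0.035.
u_1 = 0.220000 × 0.803 + 0.035 = 0.211660.
u_2 = 0.211660 × 0.803 + 0.035 = 0.204963.
u_3 = 0.204963 × 0.803 + 0.035 = 0.199585.

Unemployment rate after three months ≈ 19.96%.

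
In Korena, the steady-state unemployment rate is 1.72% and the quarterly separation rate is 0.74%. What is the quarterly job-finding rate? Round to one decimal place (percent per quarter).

Job-finding rate ≈ 42.3% per quarter.

From u* = s/(s+f): f = s·(1−u)/u.
f = 0.74 × (1 − 0.0172) / 0.0172 = 0.7273 / 0.0172 ≈ 42.3% per quarter.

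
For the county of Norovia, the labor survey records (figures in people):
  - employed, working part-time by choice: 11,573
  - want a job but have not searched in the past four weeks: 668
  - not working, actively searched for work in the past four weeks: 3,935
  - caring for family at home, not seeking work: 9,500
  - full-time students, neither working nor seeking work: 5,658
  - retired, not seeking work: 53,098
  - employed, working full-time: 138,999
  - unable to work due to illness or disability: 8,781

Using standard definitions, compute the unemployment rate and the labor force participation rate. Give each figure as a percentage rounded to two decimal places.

Unemployment rate ≈ 2.55%; labor force participation rate ≈ 66.54%.

Employed = 11,573 + 138,999 = 150,572.
Unemployed = 3,935.
Labor force = 150,572 + 3,935 = 154,507.
Not in labor force = 668 + 9,500 + 5,658 + 53,098 + 8,781 = 77,705 (those not working and not actively searching are outside the labor force — including those who want a job but have given up searching).
Civilian working-age population = 154,507 + 77,705 = 232,212.
Unemployment rate = 3,935 / 154,507 = 2.55%.
Labor force participation rate = 154,507 / 232,212 = 66.54%.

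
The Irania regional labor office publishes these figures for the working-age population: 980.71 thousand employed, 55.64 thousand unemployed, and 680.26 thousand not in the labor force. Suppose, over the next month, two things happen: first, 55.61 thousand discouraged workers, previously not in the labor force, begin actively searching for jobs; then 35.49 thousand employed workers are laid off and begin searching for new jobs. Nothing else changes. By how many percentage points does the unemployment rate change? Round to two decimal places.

The unemployment rate changes by +8.07 percentage points.

Initially, labor force = 980.71 + 55.64 = 1,036.35 thousand, so u = 55.64/1,036.35 = 5.37%.
After the first change, unemployed and labor force both rise by 55.61 → E = 980.71, U = 111.25, labor force = 1,091.96 thousand.
After the second change, employed falls and unemployed rises by 35.49; labor force unchanged → E = 945.22, U = 146.74, labor force = 1,091.96 thousand.
New unemployment rate = 146.74 / 1,091.96 = 13.44%.
Change = 13.44% − 5.37% = +8.07 percentage points.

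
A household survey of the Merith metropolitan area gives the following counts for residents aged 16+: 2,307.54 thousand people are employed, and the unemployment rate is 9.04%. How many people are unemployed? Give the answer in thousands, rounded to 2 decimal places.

Let U be the number unemployed. The labor force is E + U, and U/(E+U) = 0.0904.
So U = 0.0904 × 2,307.54 / (1 − 0.0904) = 208.6016 / 0.9096 ≈ 229.33 thousand.

About 229.33 thousand are unemployed.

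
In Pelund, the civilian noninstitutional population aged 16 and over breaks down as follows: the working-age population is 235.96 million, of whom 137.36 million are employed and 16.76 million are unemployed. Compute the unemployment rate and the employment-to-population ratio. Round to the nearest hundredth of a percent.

Unemployment rate ≈ 10.87%; employment-population ratio ≈ 58.21%.

Labor force = employed + unemployed = 137.36 + 16.76 = 154.12 million.
Unemployment rate = 16.76 / 154.12 = 10.87%.
Employment-population ratio = 137.36 / 235.96 = 58.21%.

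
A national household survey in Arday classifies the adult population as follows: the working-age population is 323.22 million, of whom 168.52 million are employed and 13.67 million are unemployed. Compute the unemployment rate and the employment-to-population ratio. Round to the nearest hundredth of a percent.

Unemployment rate ≈ 7.50%; employment-population ratio ≈ 52.14%.

Labor force = employed + unemployed = 168.52 + 13.67 = 182.19 million.
Unemployment rate = 13.67 / 182.19 = 7.50%.
Employment-population ratio = 168.52 / 323.22 = 52.14%.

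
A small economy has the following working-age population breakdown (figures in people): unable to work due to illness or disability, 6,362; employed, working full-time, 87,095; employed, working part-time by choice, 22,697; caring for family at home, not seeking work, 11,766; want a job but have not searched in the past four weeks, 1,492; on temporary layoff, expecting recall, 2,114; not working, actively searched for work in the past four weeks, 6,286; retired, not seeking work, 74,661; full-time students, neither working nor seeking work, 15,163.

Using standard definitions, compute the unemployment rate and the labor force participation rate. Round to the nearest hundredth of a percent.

Employed = 87,095 + 22,697 = 109,792.
Unemployed = 2,114 + 6,286 = 8,400 (jobless and actively searching, or on temporary layoff).
Labor force = 109,792 + 8,400 = 118,192.
Not in labor force = 6,362 + 11,766 + 1,492 + 74,661 + 15,163 = 109,444 (those not working and not actively searching are outside the labor force — including those who want a job but have given up searching).
Civilian working-age population = 118,192 + 109,444 = 227,636.
Unemployment rate = 8,400 / 118,192 = 7.11%.
Labor force participation rate = 118,192 / 227,636 = 51.92%.

Unemployment rate ≈ 7.11%; labor force participation rate ≈ 51.92%.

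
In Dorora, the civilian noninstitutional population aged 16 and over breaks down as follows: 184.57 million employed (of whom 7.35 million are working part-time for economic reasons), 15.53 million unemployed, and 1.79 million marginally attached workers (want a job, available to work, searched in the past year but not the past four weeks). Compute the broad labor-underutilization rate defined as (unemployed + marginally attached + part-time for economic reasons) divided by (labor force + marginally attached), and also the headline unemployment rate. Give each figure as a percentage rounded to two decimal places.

Labor force = 184.57 + 15.53 = 200.10 million.
Numerator = 15.53 + 1.79 + 7.35 = 24.67 million.
Denominator = 200.10 + 1.79 = 201.89 million.
Broad rate = 24.67 / 201.89 = 12.22%.
Headline unemployment rate = 15.53 / 200.10 = 7.76%.

Broad underutilization rate ≈ 12.22%; headline unemployment rate ≈ 7.76%.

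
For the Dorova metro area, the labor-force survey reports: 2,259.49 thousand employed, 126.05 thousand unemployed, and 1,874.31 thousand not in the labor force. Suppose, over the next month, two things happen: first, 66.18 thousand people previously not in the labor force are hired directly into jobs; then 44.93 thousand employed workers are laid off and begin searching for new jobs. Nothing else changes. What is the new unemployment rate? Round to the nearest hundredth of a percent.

New unemployment rate ≈ 6.97%.

Initially, labor force = 2,259.49 + 126.05 = 2,385.54 thousand, so u = 126.05/2,385.54 = 5.28%.
After the first change, employed and labor force both rise by 66.18; unemployed unchanged → E = 2,325.67, U = 126.05, labor force = 2,451.72 thousand.
After the second change, employed falls and unemployed rises by 44.93; labor force unchanged → E = 2,280.74, U = 170.98, labor force = 2,451.72 thousand.
New unemployment rate = 170.98 / 2,451.72 = 6.97%.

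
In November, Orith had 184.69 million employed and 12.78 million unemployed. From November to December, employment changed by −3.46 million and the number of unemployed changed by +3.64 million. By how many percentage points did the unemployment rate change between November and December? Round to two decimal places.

The unemployment rate changed by +1.84 percentage points.

November: labor force = 184.69 + 12.78 = 197.47; u = 12.78/197.47 = 6.47%.
December: labor force = 181.23 + 16.42 = 197.65; u = 16.42/197.65 = 8.31%.
Change = 8.31% − 6.47% = +1.84 pp.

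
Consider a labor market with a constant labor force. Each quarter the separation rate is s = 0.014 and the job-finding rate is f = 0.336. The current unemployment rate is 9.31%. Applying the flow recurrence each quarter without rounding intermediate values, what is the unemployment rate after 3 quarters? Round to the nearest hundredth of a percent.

Unemployment rate after three quarters ≈ 5.46%.

With a fixed labor force, u_{t+1} = u_t + s·(1−u_t) − f·u_t = u_t·(1−s−f) + s.
Here 1−s−f = 0.650 and s = 0.014.
u_1 = 0.093100 × 0.650 + 0.014 = 0.074515.
u_2 = 0.074515 × 0.650 + 0.014 = 0.062435.
u_3 = 0.062435 × 0.650 + 0.014 = 0.054583.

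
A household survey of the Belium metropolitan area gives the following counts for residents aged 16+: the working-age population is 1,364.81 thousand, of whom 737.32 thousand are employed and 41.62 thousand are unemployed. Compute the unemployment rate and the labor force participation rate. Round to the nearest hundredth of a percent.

Labor force = employed + unemployed = 737.32 + 41.62 = 778.94 thousand.
Unemployment rate = 41.62 / 778.94 = 5.34%.
Labor force participation rate = 778.94 / 1,364.81 = 57.07%.

Unemployment rate ≈ 5.34%; labor force participation rate ≈ 57.07%.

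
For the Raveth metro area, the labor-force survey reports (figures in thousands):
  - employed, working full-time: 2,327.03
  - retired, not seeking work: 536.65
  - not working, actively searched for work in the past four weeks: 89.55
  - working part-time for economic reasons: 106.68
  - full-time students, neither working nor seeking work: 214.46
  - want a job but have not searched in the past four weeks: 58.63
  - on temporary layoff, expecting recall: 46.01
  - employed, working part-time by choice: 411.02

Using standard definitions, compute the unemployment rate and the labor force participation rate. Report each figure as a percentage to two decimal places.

Employed = 2,327.03 + 106.68 + 411.02 = 2,844.73 thousand (anyone who worked, including part-time for economic reasons, counts as employed).
Unemployed = 89.55 + 46.01 = 135.56 thousand (jobless and actively searching, or on temporary layoff).
Labor force = 2,844.73 + 135.56 = 2,980.29 thousand.
Not in labor force = 536.65 + 214.46 + 58.63 = 809.74 thousand (those not working and not actively searching are outside the labor force — including those who want a job but have given up searching).
Civilian working-age population = 2,980.29 + 809.74 = 3,790.03 thousand.
Unemployment rate = 135.56 / 2,980.29 = 4.55%.
Labor force participation rate = 2,980.29 / 3,790.03 = 78.63%.

Unemployment rate ≈ 4.55%; labor force participation rate ≈ 78.63%.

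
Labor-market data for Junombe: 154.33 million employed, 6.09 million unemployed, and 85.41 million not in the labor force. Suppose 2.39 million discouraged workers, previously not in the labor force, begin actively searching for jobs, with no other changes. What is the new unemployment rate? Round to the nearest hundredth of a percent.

New unemployment rate ≈ 5.21%.

Initially, labor force = 154.33 + 6.09 = 160.42 million, so u = 6.09/160.42 = 3.80%.
After the change, unemployed and labor force both rise by 2.39 → E = 154.33, U = 8.48, labor force = 162.81 million.
New unemployment rate = 8.48 / 162.81 = 5.21%.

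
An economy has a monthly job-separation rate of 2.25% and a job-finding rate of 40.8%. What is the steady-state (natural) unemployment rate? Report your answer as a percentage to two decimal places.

At steady state the flows balance: s·E = f·U, so U/(E+U) = s/(s+f).
u* = 2.25 / (2.25 + 40.8) = 2.25 / 43.05 = 5.23%.

Steady-state unemployment rate ≈ 5.23%.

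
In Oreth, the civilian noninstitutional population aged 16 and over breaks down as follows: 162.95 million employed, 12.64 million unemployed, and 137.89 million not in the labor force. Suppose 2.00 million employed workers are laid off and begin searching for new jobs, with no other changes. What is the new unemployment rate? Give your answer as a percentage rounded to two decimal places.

Initially, labor force = 162.95 + 12.64 = 175.59 million, so u = 12.64/175.59 = 7.20%.
After the change, employed falls and unemployed rises by 2.00; labor force unchanged → E = 160.95, U = 14.64, labor force = 175.59 million.
New unemployment rate = 14.64 / 175.59 = 8.34%.

New unemployment rate ≈ 8.34%.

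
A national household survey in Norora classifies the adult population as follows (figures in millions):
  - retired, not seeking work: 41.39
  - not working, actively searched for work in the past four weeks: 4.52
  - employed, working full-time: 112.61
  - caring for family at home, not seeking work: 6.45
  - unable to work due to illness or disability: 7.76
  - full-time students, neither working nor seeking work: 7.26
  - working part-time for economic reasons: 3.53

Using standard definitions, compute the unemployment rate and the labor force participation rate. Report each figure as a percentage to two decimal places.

Unemployment rate ≈ 3.75%; labor force participation rate ≈ 65.75%.

Employed = 112.61 + 3.53 = 116.14 million (anyone who worked, including part-time for economic reasons, counts as employed).
Unemployed = 4.52 million.
Labor force = 116.14 + 4.52 = 120.66 million.
Not in labor force = 41.39 + 6.45 + 7.76 + 7.26 = 62.86 million (those not working and not actively searching are outside the labor force).
Civilian working-age population = 120.66 + 62.86 = 183.52 million.
Unemployment rate = 4.52 / 120.66 = 3.75%.
Labor force participation rate = 120.66 / 183.52 = 65.75%.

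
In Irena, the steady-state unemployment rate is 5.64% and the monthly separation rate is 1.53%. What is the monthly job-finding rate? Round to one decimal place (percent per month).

From u* = s/(s+f): f = s·(1−u)/u.
f = 1.53 × (1 − 0.0564) / 0.0564 = 1.4437 / 0.0564 ≈ 25.6% per month.

Job-finding rate ≈ 25.6% per month.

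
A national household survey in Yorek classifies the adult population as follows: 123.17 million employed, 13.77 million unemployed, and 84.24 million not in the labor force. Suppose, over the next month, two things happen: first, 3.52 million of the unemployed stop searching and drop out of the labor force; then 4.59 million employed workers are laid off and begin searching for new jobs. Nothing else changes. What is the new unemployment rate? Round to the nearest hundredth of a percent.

Initially, labor force = 123.17 + 13.77 = 136.94 million, so u = 13.77/136.94 = 10.06%.
After the first change, unemployed and labor force both fall by 3.52 → E = 123.17, U = 10.25, labor force = 133.42 million.
After the second change, employed falls and unemployed rises by 4.59; labor force unchanged → E = 118.58, U = 14.84, labor force = 133.42 million.
New unemployment rate = 14.84 / 133.42 = 11.12%.

New unemployment rate ≈ 11.12%.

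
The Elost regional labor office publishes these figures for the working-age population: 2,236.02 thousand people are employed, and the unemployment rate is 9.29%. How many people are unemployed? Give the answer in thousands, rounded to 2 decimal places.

About 229.00 thousand are unemployed.

Let U be the number unemployed. The labor force is E + U, and U/(E+U) = 0.0929.
So U = 0.0929 × 2,236.02 / (1 − 0.0929) = 207.7263 / 0.9071 ≈ 229.00 thousand.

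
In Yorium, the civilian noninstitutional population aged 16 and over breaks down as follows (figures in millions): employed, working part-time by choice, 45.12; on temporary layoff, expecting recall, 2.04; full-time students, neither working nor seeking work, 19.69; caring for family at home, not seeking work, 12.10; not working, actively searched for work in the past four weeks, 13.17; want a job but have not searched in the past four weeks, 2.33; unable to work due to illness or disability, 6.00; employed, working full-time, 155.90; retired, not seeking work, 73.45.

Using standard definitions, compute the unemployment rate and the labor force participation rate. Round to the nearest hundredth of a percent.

Employed = 45.12 + 155.90 = 201.02 million.
Unemployed = 2.04 + 13.17 = 15.21 million (jobless and actively searching, or on temporary layoff).
Labor force = 201.02 + 15.21 = 216.23 million.
Not in labor force = 19.69 + 12.10 + 2.33 + 6.00 + 73.45 = 113.57 million (those not working and not actively searching are outside the labor force — including those who want a job but have given up searching).
Civilian working-age population = 216.23 + 113.57 = 329.80 million.
Unemployment rate = 15.21 / 216.23 = 7.03%.
Labor force participation rate = 216.23 / 329.80 = 65.56%.

Unemployment rate ≈ 7.03%; labor force participation rate ≈ 65.56%.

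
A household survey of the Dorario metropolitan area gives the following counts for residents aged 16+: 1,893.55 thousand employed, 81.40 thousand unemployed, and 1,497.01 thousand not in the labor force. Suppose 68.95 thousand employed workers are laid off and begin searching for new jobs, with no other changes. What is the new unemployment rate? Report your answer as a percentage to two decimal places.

Initially, labor force = 1,893.55 + 81.40 = 1,974.95 thousand, so u = 81.40/1,974.95 = 4.12%.
After the change, employed falls and unemployed rises by 68.95; labor force unchanged → E = 1,824.60, U = 150.35, labor force = 1,974.95 thousand.
New unemployment rate = 150.35 / 1,974.95 = 7.61%.

New unemployment rate ≈ 7.61%.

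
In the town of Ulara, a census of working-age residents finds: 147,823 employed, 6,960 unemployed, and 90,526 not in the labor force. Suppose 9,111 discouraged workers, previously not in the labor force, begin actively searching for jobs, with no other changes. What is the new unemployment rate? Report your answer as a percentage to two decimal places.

New unemployment rate ≈ 9.81%.

Initially, labor force = 147,823 + 6,960 = 154,783, so u = 6,960/154,783 = 4.50%.
After the change, unemployed and labor force both rise by 9,111 → E = 147,823, U = 16,071, labor force = 163,894.
New unemployment rate = 16,071 / 163,894 = 9.81%.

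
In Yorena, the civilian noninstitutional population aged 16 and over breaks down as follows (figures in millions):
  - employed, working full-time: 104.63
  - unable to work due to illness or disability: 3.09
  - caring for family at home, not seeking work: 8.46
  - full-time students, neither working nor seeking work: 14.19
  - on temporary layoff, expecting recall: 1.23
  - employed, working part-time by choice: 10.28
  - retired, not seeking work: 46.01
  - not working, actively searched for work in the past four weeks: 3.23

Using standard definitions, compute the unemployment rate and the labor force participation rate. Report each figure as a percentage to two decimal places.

Unemployment rate ≈ 3.74%; labor force participation rate ≈ 62.46%.

Employed = 104.63 + 10.28 = 114.91 million.
Unemployed = 1.23 + 3.23 = 4.46 million (jobless and actively searching, or on temporary layoff).
Labor force = 114.91 + 4.46 = 119.37 million.
Not in labor force = 3.09 + 8.46 + 14.19 + 46.01 = 71.75 million (those not working and not actively searching are outside the labor force).
Civilian working-age population = 119.37 + 71.75 = 191.12 million.
Unemployment rate = 4.46 / 119.37 = 3.74%.
Labor force participation rate = 119.37 / 191.12 = 62.46%.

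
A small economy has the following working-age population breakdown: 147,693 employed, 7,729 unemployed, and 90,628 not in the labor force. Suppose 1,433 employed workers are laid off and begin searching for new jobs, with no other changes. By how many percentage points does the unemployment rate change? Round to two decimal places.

Initially, labor force = 147,693 + 7,729 = 155,422, so u = 7,729/155,422 = 4.97%.
After the change, employed falls and unemployed rises by 1,433; labor force unchanged → E = 146,260, U = 9,162, labor force = 155,422.
New unemployment rate = 9,162 / 155,422 = 5.89%.
Change = 5.89% − 4.97% = +0.92 percentage points.

The unemployment rate changes by +0.92 percentage points.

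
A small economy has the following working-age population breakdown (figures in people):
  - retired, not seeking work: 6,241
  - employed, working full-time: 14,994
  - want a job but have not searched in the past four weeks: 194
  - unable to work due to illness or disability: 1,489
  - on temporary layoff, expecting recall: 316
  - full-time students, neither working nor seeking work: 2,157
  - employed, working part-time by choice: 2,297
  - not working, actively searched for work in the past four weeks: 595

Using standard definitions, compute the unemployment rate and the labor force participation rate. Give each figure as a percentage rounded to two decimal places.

Unemployment rate ≈ 5.00%; labor force participation rate ≈ 64.36%.

Employed = 14,994 + 2,297 = 17,291.
Unemployed = 316 + 595 = 911 (jobless and actively searching, or on temporary layoff).
Labor force = 17,291 + 911 = 18,202.
Not in labor force = 6,241 + 194 + 1,489 + 2,157 = 10,081 (those not working and not actively searching are outside the labor force — including those who want a job but have given up searching).
Civilian working-age population = 18,202 + 10,081 = 28,283.
Unemployment rate = 911 / 18,202 = 5.00%.
Labor force participation rate = 18,202 / 28,283 = 64.36%.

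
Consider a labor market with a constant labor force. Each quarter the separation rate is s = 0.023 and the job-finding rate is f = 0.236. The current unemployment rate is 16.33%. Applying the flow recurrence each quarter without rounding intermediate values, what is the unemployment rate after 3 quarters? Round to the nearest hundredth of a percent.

With a fixed labor force, u_{t+1} = u_t + s·(1−u_t) − f·u_t = u_t·(1−s−f) + s.
Here 1−s−f = 0.741 and s = 0.023.
u_1 = 0.163300 × 0.741 + 0.023 = 0.144005.
u_2 = 0.144005 × 0.741 + 0.023 = 0.129708.
u_3 = 0.129708 × 0.741 + 0.023 = 0.119114.

Unemployment rate after three quarters ≈ 11.91%.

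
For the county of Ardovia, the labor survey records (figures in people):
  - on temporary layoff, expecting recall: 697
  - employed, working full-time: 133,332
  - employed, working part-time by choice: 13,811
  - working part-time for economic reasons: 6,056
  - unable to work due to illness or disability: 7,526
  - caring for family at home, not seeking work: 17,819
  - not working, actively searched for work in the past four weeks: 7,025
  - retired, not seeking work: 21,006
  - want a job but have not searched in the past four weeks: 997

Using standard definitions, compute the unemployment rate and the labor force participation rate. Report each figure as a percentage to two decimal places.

Unemployment rate ≈ 4.80%; labor force participation rate ≈ 77.27%.

Employed = 133,332 + 13,811 + 6,056 = 153,199 (anyone who worked, including part-time for economic reasons, counts as employed).
Unemployed = 697 + 7,025 = 7,722 (jobless and actively searching, or on temporary layoff).
Labor force = 153,199 + 7,722 = 160,921.
Not in labor force = 7,526 + 17,819 + 21,006 + 997 = 47,348 (those not working and not actively searching are outside the labor force — including those who want a job but have given up searching).
Civilian working-age population = 160,921 + 47,348 = 208,269.
Unemployment rate = 7,722 / 160,921 = 4.80%.
Labor force participation rate = 160,921 / 208,269 = 77.27%.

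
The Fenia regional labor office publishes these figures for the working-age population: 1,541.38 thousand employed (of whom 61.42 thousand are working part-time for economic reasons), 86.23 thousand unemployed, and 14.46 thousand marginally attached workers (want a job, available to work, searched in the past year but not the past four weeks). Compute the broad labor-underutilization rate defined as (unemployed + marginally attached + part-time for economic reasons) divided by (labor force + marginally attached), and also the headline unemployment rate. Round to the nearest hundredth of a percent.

Labor force = 1,541.38 + 86.23 = 1,627.61 thousand.
Numerator = 86.23 + 14.46 + 61.42 = 162.11 thousand.
Denominator = 1,627.61 + 14.46 = 1,642.07 thousand.
Broad rate = 162.11 / 1,642.07 = 9.87%.
Headline unemployment rate = 86.23 / 1,627.61 = 5.30%.

Broad underutilization rate ≈ 9.87%; headline unemployment rate ≈ 5.30%.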